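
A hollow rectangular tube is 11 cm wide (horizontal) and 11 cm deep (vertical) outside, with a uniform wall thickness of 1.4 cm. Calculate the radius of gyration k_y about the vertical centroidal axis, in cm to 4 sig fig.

k_y ≈ 3.961 cm

Decompose the section into non-overlapping parts with the origin at the bottom-left of its bounding rectangle.
Outer rectangle: 11 × 11, A = 121 cm², x = 5.5 cm, Ī = 1220.08 cm⁴.
Inner void (subtracted): 8.2 × 8.2, A = 67.24 cm², x = 5.5 cm, Ī = 376.768 cm⁴.
By symmetry the centroid is at mid-width, x̄ = 5.5 cm.
All pieces are centred on the vertical centroidal axis, so I = ΣĪ (holes subtracted) = 843.315 cm⁴.
Radius of gyration: k = √(I/A) = √(843.315 / 53.76) = 3.96064 cm.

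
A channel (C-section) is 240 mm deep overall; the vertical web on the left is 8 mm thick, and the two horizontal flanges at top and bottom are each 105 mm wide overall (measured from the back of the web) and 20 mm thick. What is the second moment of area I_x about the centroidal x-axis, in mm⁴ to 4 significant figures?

I_x ≈ 5.629 × 10⁷ mm⁴

Split into non-overlapping primitives; take the origin at the lower-left of the bounding box.
Web: 8 × 240, A = 1 920 mm², y = 120 mm, Ī = 9 216 000 mm⁴.
Top flange (beyond web): 97 × 20, A = 1 940 mm², y = 230 mm, Ī = 64666.7 mm⁴.
Bottom flange (beyond web): 97 × 20, A = 1 940 mm², y = 10 mm, Ī = 64666.7 mm⁴.
By symmetry the centroid is at mid-height, ȳ = 120 mm.
Transfer each piece to the centroidal x-axis using Ī + A·d² with d = y − 120:
  web: d = 0 mm → contributes +9 216 000 mm⁴
  top flange (beyond web): d = 110 mm → contributes +23 538 667 mm⁴
  bottom flange (beyond web): d = -110 mm → contributes +23 538 667 mm⁴
Total I = 56 293 333 mm⁴.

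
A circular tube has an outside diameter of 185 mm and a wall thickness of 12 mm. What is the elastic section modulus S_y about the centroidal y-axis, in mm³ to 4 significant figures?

Split into non-overlapping primitives; take the origin at the lower-left of the bounding box.
Outer circle: ⌀185, A = 26880.3 mm², x = 92.5 mm, Ī = 57 498 539 mm⁴.
Bore (subtracted): ⌀161, A = 20358.3 mm², x = 92.5 mm, Ī = 32 981 728 mm⁴.
By symmetry the centroid is at mid-width, x̄ = 92.5 mm.
All pieces are centred on the centroidal y-axis, so I = ΣĪ (holes subtracted) = 24 516 812 mm⁴.
Extreme fibre distance c = 92.5 mm; S = I/c = 265 047 mm³.

S_y ≈ 2.650 × 10⁵ mm³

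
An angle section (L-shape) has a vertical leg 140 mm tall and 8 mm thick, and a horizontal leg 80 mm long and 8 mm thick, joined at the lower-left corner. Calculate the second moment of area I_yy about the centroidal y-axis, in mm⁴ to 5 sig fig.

Split into non-overlapping primitives; take the origin at the lower-left of the bounding box.
Vertical leg: 8 × 140, A = 1 120 mm², x = 4 mm, Ī = 5973.333 mm⁴.
Horizontal leg (remainder): 72 × 8, A = 576 mm², x = 44 mm, Ī = 248 832 mm⁴.
Centroid: x̄ = ΣA·x / ΣA = 17.58491 mm.
Transfer each piece to the centroidal y-axis using Ī + A·d² with d = x − 17.58491:
  vertical leg: d = -13.58491 mm → contributes +212 669 mm⁴
  horizontal leg (remainder): d = 26.41509 mm → contributes +650740.2 mm⁴
Total I = 863409.1 mm⁴.

I_yy ≈ 8.6341 × 10⁵ mm⁴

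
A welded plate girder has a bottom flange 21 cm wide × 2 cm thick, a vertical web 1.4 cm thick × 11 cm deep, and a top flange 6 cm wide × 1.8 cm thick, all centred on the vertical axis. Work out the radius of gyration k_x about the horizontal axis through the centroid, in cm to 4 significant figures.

Break the section into simple shapes (no overlaps), measuring from the bottom-left corner of the bounding box.
Bottom plate: 21 × 2, A = 42 cm², y = 1 cm, Ī = 14 cm⁴.
Web plate: 1.4 × 11, A = 15.4 cm², y = 7.5 cm, Ī = 155.283 cm⁴.
Top plate: 6 × 1.8, A = 10.8 cm², y = 13.9 cm, Ī = 2.916 cm⁴.
Centroid: ȳ = ΣA·y / ΣA = 4.51056 cm.
Transfer each piece to the horizontal axis through the centroid using Ī + A·d² with d = y − 4.51056:
  bottom plate: d = -3.51056 cm → contributes +531.608 cm⁴
  web plate: d = 2.98944 cm → contributes +292.91 cm⁴
  top plate: d = 9.38944 cm → contributes +955.062 cm⁴
Total I = 1779.58 cm⁴.
Radius of gyration: k = √(I/A) = √(1779.58 / 68.2) = 5.10818 cm.

k_x ≈ 5.108 cm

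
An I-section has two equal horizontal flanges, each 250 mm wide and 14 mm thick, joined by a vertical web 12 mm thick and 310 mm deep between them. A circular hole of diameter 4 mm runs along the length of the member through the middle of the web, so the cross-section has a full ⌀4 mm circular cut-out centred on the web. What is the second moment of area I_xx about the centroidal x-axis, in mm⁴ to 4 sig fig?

I_xx ≈ 2.136 × 10⁸ mm⁴

Split into non-overlapping primitives; take the origin at the lower-left of the bounding box.
Bottom flange: 250 × 14, A = 3 500 mm², y = 7 mm, Ī = 57166.7 mm⁴.
Web: 12 × 310, A = 3 720 mm², y = 169 mm, Ī = 29 791 000 mm⁴.
Top flange: 250 × 14, A = 3 500 mm², y = 331 mm, Ī = 57166.7 mm⁴.
Hole (subtracted): ⌀4, A = 12.5664 mm², y = 169 mm, Ī = 12.5664 mm⁴.
By symmetry the centroid is at mid-height, ȳ = 169 mm.
Transfer each piece to the centroidal x-axis using Ī + A·d² with d = y − 169:
  bottom flange: d = -162 mm → contributes +91 911 167 mm⁴
  web: d = 0 mm → contributes +29 791 000 mm⁴
  top flange: d = 162 mm → contributes +91 911 167 mm⁴
  hole: d = 0 mm → contributes −12.5664 mm⁴
Total I = 213 613 321 mm⁴.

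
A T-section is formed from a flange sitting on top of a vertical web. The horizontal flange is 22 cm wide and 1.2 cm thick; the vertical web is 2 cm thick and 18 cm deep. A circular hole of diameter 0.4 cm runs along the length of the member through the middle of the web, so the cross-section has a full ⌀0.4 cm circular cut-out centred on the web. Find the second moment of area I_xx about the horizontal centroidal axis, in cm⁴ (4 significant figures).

I_xx ≈ 2377 cm⁴

Split into non-overlapping primitives; take the origin at the lower-left of the bounding box.
Flange: 22 × 1.2, A = 26.4 cm², y = 18.6 cm, Ī = 3.168 cm⁴.
Web: 2 × 18, A = 36 cm², y = 9 cm, Ī = 972 cm⁴.
Hole (subtracted): ⌀0.4, A = 0.125664 cm², y = 9 cm, Ī = 0.00125664 cm⁴.
Centroid: ȳ = ΣA·y / ΣA = 13.0697 cm.
Transfer each piece to the horizontal centroidal axis using Ī + A·d² with d = y − 13.0697:
  flange: d = 5.53027 cm → contributes +810.581 cm⁴
  web: d = -4.06973 cm → contributes +1568.26 cm⁴
  hole: d = -4.06973 cm → contributes −2.08259 cm⁴
Total I = 2376.76 cm⁴.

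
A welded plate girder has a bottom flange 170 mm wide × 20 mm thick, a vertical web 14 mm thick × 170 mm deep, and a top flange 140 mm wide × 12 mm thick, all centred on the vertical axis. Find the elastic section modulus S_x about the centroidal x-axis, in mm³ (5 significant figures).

S_x ≈ 3.8883 × 10⁵ mm³

Treat the section as a set of non-overlapping primitives; coordinates are from the bounding-box lower-left.
Bottom plate: 170 × 20, A = 3 400 mm², y = 10 mm, Ī = 113333.3 mm⁴.
Web plate: 14 × 170, A = 2 380 mm², y = 105 mm, Ī = 5 731 833 mm⁴.
Top plate: 140 × 12, A = 1 680 mm², y = 196 mm, Ī = 20 160 mm⁴.
Centroid: ȳ = ΣA·y / ΣA = 82.19571 mm.
Transfer each piece to the centroidal x-axis using Ī + A·d² with d = y − 82.19571:
  bottom plate: d = -72.19571 mm → contributes +17 834 883 mm⁴
  web plate: d = 22.80429 mm → contributes +6 969 518 mm⁴
  top plate: d = 113.8043 mm → contributes +21 778 539 mm⁴
Total I = 46 582 941 mm⁴.
Extreme fibre distance c = 119.8043 mm; S = I/c = 388825.3 mm³.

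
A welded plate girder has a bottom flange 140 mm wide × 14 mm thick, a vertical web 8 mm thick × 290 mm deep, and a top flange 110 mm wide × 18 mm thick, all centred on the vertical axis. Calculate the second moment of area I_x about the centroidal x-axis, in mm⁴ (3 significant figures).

Decompose the section into non-overlapping parts with the origin at the bottom-left of its bounding rectangle.
Bottom plate: 140 × 14, A = 1 960 mm², y = 7 mm, Ī = 32 013 mm⁴.
Web plate: 8 × 290, A = 2 320 mm², y = 159 mm, Ī = 16 259 333 mm⁴.
Top plate: 110 × 18, A = 1 980 mm², y = 313 mm, Ī = 53 460 mm⁴.
Centroid: ȳ = ΣA·y / ΣA = 160.12 mm.
Transfer each piece to the centroidal x-axis using Ī + A·d² with d = y − 160.12:
  bottom plate: d = -153.12 mm → contributes +45 984 579 mm⁴
  web plate: d = -1.1182 mm → contributes +16 262 234 mm⁴
  top plate: d = 152.88 mm → contributes +46 331 686 mm⁴
Total I = 108 578 499 mm⁴.

I_x ≈ 1.09 × 10⁸ mm⁴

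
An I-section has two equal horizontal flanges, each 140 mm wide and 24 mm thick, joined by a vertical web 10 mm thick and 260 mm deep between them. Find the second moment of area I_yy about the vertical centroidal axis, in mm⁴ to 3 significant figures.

I_yy ≈ 1.10 × 10⁷ mm⁴

Break the section into simple shapes (no overlaps), measuring from the bottom-left corner of the bounding box.
Bottom flange: 140 × 24, A = 3 360 mm², x = 70 mm, Ī = 5 488 000 mm⁴.
Web: 10 × 260, A = 2 600 mm², x = 70 mm, Ī = 21 667 mm⁴.
Top flange: 140 × 24, A = 3 360 mm², x = 70 mm, Ī = 5 488 000 mm⁴.
By symmetry the centroid is at mid-width, x̄ = 70 mm.
All pieces are centred on the vertical centroidal axis, so I = ΣĪ = 10 997 667 mm⁴.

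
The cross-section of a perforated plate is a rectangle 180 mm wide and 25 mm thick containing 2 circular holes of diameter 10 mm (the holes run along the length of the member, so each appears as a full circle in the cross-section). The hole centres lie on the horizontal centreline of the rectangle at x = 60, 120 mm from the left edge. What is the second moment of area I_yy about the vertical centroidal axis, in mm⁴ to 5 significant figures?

I_yy ≈ 1.2008 × 10⁷ mm⁴

Split into non-overlapping primitives; take the origin at the lower-left of the bounding box.
Plate: 180 × 25, A = 4 500 mm², x = 90 mm, Ī = 12 150 000 mm⁴.
Hole 1 (subtracted): ⌀10, A = 78.53982 mm², x = 60 mm, Ī = 490.8739 mm⁴.
Hole 2 (subtracted): ⌀10, A = 78.53982 mm², x = 120 mm, Ī = 490.8739 mm⁴.
By symmetry the centroid is at mid-width, x̄ = 90 mm.
Transfer each piece to the vertical centroidal axis using Ī + A·d² with d = x − 90:
  plate: d = 0 mm → contributes +12 150 000 mm⁴
  hole 1: d = -30 mm → contributes −71176.71 mm⁴
  hole 2: d = 30 mm → contributes −71176.71 mm⁴
Total I = 12 007 647 mm⁴.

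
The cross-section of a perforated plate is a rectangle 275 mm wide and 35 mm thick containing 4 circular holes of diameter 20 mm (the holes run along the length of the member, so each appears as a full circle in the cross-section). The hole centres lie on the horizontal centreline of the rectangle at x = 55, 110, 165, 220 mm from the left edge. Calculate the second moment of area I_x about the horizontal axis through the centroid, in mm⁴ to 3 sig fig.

I_x ≈ 9.51 × 10⁵ mm⁴

Decompose the section into non-overlapping parts with the origin at the bottom-left of its bounding rectangle.
Plate: 275 × 35, A = 9 625 mm², y = 17.5 mm, Ī = 982 552 mm⁴.
Hole 1 (subtracted): ⌀20, A = 314.16 mm², y = 17.5 mm, Ī = 7 854 mm⁴.
Hole 2 (subtracted): ⌀20, A = 314.16 mm², y = 17.5 mm, Ī = 7 854 mm⁴.
Hole 3 (subtracted): ⌀20, A = 314.16 mm², y = 17.5 mm, Ī = 7 854 mm⁴.
Hole 4 (subtracted): ⌀20, A = 314.16 mm², y = 17.5 mm, Ī = 7 854 mm⁴.
By symmetry the centroid is at mid-height, ȳ = 17.5 mm.
All pieces are centred on the horizontal axis through the centroid, so I = ΣĪ (holes subtracted) = 951 136 mm⁴.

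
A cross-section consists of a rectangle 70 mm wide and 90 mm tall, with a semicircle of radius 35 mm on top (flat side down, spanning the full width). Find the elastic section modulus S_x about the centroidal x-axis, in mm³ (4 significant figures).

Break the section into simple shapes (no overlaps), measuring from the bottom-left corner of the bounding box.
Rectangular body: 70 × 90, A = 6 300 mm², y = 45 mm, Ī = 4 252 500 mm⁴.
Semicircular cap: semicircle r = 35, A = 1924.23 mm², y = 104.854 mm, Ī = 164 704 mm⁴.
Centroid: ȳ = ΣA·y / ΣA = 59.0042 mm.
Transfer each piece to the centroidal x-axis using Ī + A·d² with d = y − 59.0042:
  rectangular body: d = -14.0042 mm → contributes +5 488 036 mm⁴
  semicircular cap: d = 45.8503 mm → contributes +4 209 905 mm⁴
Total I = 9 697 941 mm⁴.
Extreme fibre distance c = 65.9958 mm; S = I/c = 146 948 mm³.

S_x ≈ 1.469 × 10⁵ mm³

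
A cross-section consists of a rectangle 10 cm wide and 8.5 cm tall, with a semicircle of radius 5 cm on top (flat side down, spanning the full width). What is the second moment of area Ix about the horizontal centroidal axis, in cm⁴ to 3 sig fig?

Decompose the section into non-overlapping parts with the origin at the bottom-left of its bounding rectangle.
Rectangular body: 10 × 8.5, A = 85 cm², y = 4.25 cm, Ī = 511.77 cm⁴.
Semicircular cap: semicircle r = 5, A = 39.27 cm², y = 10.622 cm, Ī = 68.598 cm⁴.
Centroid: ȳ = ΣA·y / ΣA = 6.2636 cm.
Transfer each piece to the horizontal centroidal axis using Ī + A·d² with d = y − 6.2636:
  rectangular body: d = -2.0136 cm → contributes +856.41 cm⁴
  semicircular cap: d = 4.3585 cm → contributes +814.58 cm⁴
Total I = 1 671 cm⁴.

Ix ≈ 1670 cm⁴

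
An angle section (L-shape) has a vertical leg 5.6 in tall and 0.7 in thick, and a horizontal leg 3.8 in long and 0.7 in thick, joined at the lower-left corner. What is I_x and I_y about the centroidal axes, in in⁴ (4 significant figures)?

Break the section into simple shapes (no overlaps), measuring from the bottom-left corner of the bounding box.
Vertical leg: 0.7 × 5.6, A = 3.92 in², y = 2.8 in, Ī = 10.2443 in⁴.
Horizontal leg (remainder): 3.1 × 0.7, A = 2.17 in², y = 0.35 in, Ī = 0.0886083 in⁴.
Centroid: ȳ = ΣA·y / ΣA = 1.92701 in.
Transfer each piece to the centroidal x-axis using Ī + A·d² with d = y − 1.92701:
  vertical leg: d = 0.872989 in → contributes +13.2317 in⁴
  horizontal leg (remainder): d = -1.57701 in → contributes +5.48532 in⁴
Total I = 18.7171 in⁴.
For the y-axis: x̄ = 1.02701 in.
Repeating about the centroidal y-axis gives I_y = 6.94026 in⁴.

I_x ≈ 18.72 in⁴, I_y ≈ 6.940 in⁴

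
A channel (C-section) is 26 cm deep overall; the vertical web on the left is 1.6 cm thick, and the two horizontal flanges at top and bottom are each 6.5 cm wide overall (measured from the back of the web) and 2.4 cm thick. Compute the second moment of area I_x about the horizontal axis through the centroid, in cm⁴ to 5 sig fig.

I_x ≈ 5629.7 cm⁴

Split into non-overlapping primitives; take the origin at the lower-left of the bounding box.
Web: 1.6 × 26, A = 41.6 cm², y = 13 cm, Ī = 2343.467 cm⁴.
Top flange (beyond web): 4.9 × 2.4, A = 11.76 cm², y = 24.8 cm, Ī = 5.6448 cm⁴.
Bottom flange (beyond web): 4.9 × 2.4, A = 11.76 cm², y = 1.2 cm, Ī = 5.6448 cm⁴.
By symmetry the centroid is at mid-height, ȳ = 13 cm.
Transfer each piece to the horizontal axis through the centroid using Ī + A·d² with d = y − 13:
  web: d = 0 cm → contributes +2343.467 cm⁴
  top flange (beyond web): d = 11.8 cm → contributes +1643.107 cm⁴
  bottom flange (beyond web): d = -11.8 cm → contributes +1643.107 cm⁴
Total I = 5629.681 cm⁴.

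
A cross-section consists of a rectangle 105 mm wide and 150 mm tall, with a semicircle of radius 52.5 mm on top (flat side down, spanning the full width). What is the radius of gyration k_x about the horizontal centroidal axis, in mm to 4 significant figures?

k_x ≈ 55.79 mm

Break the section into simple shapes (no overlaps), measuring from the bottom-left corner of the bounding box.
Rectangular body: 105 × 150, A = 15 750 mm², y = 75 mm, Ī = 29 531 250 mm⁴.
Semicircular cap: semicircle r = 52.5, A = 4329.51 mm², y = 172.282 mm, Ī = 833 814 mm⁴.
Centroid: ȳ = ΣA·y / ΣA = 95.9757 mm.
Transfer each piece to the horizontal centroidal axis using Ī + A·d² with d = y − 95.9757:
  rectangular body: d = -20.9757 mm → contributes +36 460 937 mm⁴
  semicircular cap: d = 76.306 mm → contributes +26 042 820 mm⁴
Total I = 62 503 758 mm⁴.
Radius of gyration: k = √(I/A) = √(62 503 758 / 20079.5) = 55.7926 mm.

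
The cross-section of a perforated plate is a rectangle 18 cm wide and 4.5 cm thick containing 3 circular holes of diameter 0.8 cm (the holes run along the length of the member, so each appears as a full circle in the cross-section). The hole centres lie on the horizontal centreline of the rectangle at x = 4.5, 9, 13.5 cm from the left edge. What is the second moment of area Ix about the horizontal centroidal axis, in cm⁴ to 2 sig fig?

Ix ≈ 140 cm⁴

Treat the section as a set of non-overlapping primitives; coordinates are from the bounding-box lower-left.
Plate: 18 × 4.5, A = 81 cm², y = 2.25 cm, Ī = 136.7 cm⁴.
Hole 1 (subtracted): ⌀0.8, A = 0.5027 cm², y = 2.25 cm, Ī = 0.02011 cm⁴.
Hole 2 (subtracted): ⌀0.8, A = 0.5027 cm², y = 2.25 cm, Ī = 0.02011 cm⁴.
Hole 3 (subtracted): ⌀0.8, A = 0.5027 cm², y = 2.25 cm, Ī = 0.02011 cm⁴.
By symmetry the centroid is at mid-height, ȳ = 2.25 cm.
All pieces are centred on the horizontal centroidal axis, so I = ΣĪ (holes subtracted) = 136.6 cm⁴.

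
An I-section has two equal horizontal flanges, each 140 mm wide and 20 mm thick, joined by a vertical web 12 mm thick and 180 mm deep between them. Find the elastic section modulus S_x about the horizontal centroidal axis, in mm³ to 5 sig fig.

S_x ≈ 5.6381 × 10⁵ mm³

Treat the section as a set of non-overlapping primitives; coordinates are from the bounding-box lower-left.
Bottom flange: 140 × 20, A = 2 800 mm², y = 10 mm, Ī = 93333.33 mm⁴.
Web: 12 × 180, A = 2 160 mm², y = 110 mm, Ī = 5 832 000 mm⁴.
Top flange: 140 × 20, A = 2 800 mm², y = 210 mm, Ī = 93333.33 mm⁴.
By symmetry the centroid is at mid-height, ȳ = 110 mm.
Transfer each piece to the horizontal centroidal axis using Ī + A·d² with d = y − 110:
  bottom flange: d = -100 mm → contributes +28 093 333 mm⁴
  web: d = 0 mm → contributes +5 832 000 mm⁴
  top flange: d = 100 mm → contributes +28 093 333 mm⁴
Total I = 62 018 667 mm⁴.
Extreme fibre distance c = 110 mm; S = I/c = 563806.1 mm³.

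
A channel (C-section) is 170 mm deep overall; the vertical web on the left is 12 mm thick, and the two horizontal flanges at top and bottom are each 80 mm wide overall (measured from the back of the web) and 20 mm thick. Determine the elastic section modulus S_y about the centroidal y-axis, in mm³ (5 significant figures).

Treat the section as a set of non-overlapping primitives; coordinates are from the bounding-box lower-left.
Web: 12 × 170, A = 2 040 mm², x = 6 mm, Ī = 24 480 mm⁴.
Top flange (beyond web): 68 × 20, A = 1 360 mm², x = 46 mm, Ī = 524053.3 mm⁴.
Bottom flange (beyond web): 68 × 20, A = 1 360 mm², x = 46 mm, Ī = 524053.3 mm⁴.
Centroid: x̄ = ΣA·x / ΣA = 28.85714 mm.
Transfer each piece to the centroidal y-axis using Ī + A·d² with d = x − 28.85714:
  web: d = -22.85714 mm → contributes +1 090 276 mm⁴
  top flange (beyond web): d = 17.14286 mm → contributes +923726.8 mm⁴
  bottom flange (beyond web): d = 17.14286 mm → contributes +923726.8 mm⁴
Total I = 2 937 730 mm⁴.
Extreme fibre distance c = 51.14286 mm; S = I/c = 57441.64 mm³.

S_y ≈ 5.7442 × 10⁴ mm³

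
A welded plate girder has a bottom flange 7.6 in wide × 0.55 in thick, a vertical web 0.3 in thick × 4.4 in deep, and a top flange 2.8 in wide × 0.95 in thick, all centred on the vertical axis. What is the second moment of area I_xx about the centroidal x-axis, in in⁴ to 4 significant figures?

I_xx ≈ 45.80 in⁴

Break the section into simple shapes (no overlaps), measuring from the bottom-left corner of the bounding box.
Bottom plate: 7.6 × 0.55, A = 4.18 in², y = 0.275 in, Ī = 0.105371 in⁴.
Web plate: 0.3 × 4.4, A = 1.32 in², y = 2.75 in, Ī = 2.1296 in⁴.
Top plate: 2.8 × 0.95, A = 2.66 in², y = 5.425 in, Ī = 0.200054 in⁴.
Centroid: ȳ = ΣA·y / ΣA = 2.35417 in.
Transfer each piece to the centroidal x-axis using Ī + A·d² with d = y − 2.35417:
  bottom plate: d = -2.07917 in → contributes +18.1752 in⁴
  web plate: d = 0.395833 in → contributes +2.33642 in⁴
  top plate: d = 3.07083 in → contributes +25.2839 in⁴
Total I = 45.7956 in⁴.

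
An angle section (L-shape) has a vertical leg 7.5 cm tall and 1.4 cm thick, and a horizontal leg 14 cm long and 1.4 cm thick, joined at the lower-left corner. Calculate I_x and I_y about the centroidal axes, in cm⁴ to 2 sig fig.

Decompose the section into non-overlapping parts with the origin at the bottom-left of its bounding rectangle.
Vertical leg: 1.4 × 7.5, A = 10.5 cm², y = 3.75 cm, Ī = 49.22 cm⁴.
Horizontal leg (remainder): 12.6 × 1.4, A = 17.64 cm², y = 0.7 cm, Ī = 2.881 cm⁴.
Centroid: ȳ = ΣA·y / ΣA = 1.838 cm.
Transfer each piece to the centroidal x-axis using Ī + A·d² with d = y − 1.838:
  vertical leg: d = 1.912 cm → contributes +87.6 cm⁴
  horizontal leg (remainder): d = -1.138 cm → contributes +25.73 cm⁴
Total I = 113.3 cm⁴.
For the y-axis: x̄ = 5.088 cm.
Repeating about the centroidal y-axis gives I_y = 557.6 cm⁴.

I_x ≈ 110 cm⁴, I_y ≈ 560 cm⁴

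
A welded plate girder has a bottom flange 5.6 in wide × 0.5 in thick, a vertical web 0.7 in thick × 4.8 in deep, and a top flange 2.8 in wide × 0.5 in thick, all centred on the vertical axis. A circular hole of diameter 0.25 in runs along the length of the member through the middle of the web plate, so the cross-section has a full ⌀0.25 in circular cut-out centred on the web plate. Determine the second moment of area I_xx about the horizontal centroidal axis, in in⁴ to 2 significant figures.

I_xx ≈ 34 in⁴

Split into non-overlapping primitives; take the origin at the lower-left of the bounding box.
Bottom plate: 5.6 × 0.5, A = 2.8 in², y = 0.25 in, Ī = 0.05833 in⁴.
Web plate: 0.7 × 4.8, A = 3.36 in², y = 2.9 in, Ī = 6.451 in⁴.
Top plate: 2.8 × 0.5, A = 1.4 in², y = 5.55 in, Ī = 0.02917 in⁴.
Hole (subtracted): ⌀0.25, A = 0.04909 in², y = 2.9 in, Ī = 0.0001917 in⁴.
Centroid: ȳ = ΣA·y / ΣA = 2.406 in.
Transfer each piece to the horizontal centroidal axis using Ī + A·d² with d = y − 2.406:
  bottom plate: d = -2.156 in → contributes +13.07 in⁴
  web plate: d = 0.4939 in → contributes +7.271 in⁴
  top plate: d = 3.144 in → contributes +13.87 in⁴
  hole: d = 0.4939 in → contributes −0.01217 in⁴
Total I = 34.2 in⁴.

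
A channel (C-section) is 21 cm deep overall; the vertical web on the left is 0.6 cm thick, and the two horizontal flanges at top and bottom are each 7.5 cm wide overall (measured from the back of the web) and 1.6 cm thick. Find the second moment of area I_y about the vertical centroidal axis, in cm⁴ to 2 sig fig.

I_y ≈ 200 cm⁴

Split into non-overlapping primitives; take the origin at the lower-left of the bounding box.
Web: 0.6 × 21, A = 12.6 cm², x = 0.3 cm, Ī = 0.378 cm⁴.
Top flange (beyond web): 6.9 × 1.6, A = 11.04 cm², x = 4.05 cm, Ī = 43.8 cm⁴.
Bottom flange (beyond web): 6.9 × 1.6, A = 11.04 cm², x = 4.05 cm, Ī = 43.8 cm⁴.
Centroid: x̄ = ΣA·x / ΣA = 2.688 cm.
Transfer each piece to the vertical centroidal axis using Ī + A·d² with d = x − 2.688:
  web: d = -2.388 cm → contributes +72.2 cm⁴
  top flange (beyond web): d = 1.362 cm → contributes +64.29 cm⁴
  bottom flange (beyond web): d = 1.362 cm → contributes +64.29 cm⁴
Total I = 200.8 cm⁴.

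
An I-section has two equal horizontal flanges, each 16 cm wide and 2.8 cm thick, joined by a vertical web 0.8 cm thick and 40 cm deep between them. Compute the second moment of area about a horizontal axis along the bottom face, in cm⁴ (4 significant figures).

I_base ≈ 1.086 × 10⁵ cm⁴

Break the section into simple shapes (no overlaps), measuring from the bottom-left corner of the bounding box.
Bottom flange: 16 × 2.8, A = 44.8 cm², y = 1.4 cm, Ī = 29.2693 cm⁴.
Web: 0.8 × 40, A = 32 cm², y = 22.8 cm, Ī = 4266.67 cm⁴.
Top flange: 16 × 2.8, A = 44.8 cm², y = 44.2 cm, Ī = 29.2693 cm⁴.
Transfer each piece to the base of the section using Ī + A·d² with d = y − 0:
  bottom flange: d = 1.4 cm → contributes +117.077 cm⁴
  web: d = 22.8 cm → contributes +20901.5 cm⁴
  top flange: d = 44.2 cm → contributes +87552.3 cm⁴
Total I = 108 571 cm⁴.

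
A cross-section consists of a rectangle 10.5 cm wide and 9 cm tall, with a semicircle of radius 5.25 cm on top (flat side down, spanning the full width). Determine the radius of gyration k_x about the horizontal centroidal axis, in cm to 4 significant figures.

k_x ≈ 3.872 cm

Decompose the section into non-overlapping parts with the origin at the bottom-left of its bounding rectangle.
Rectangular body: 10.5 × 9, A = 94.5 cm², y = 4.5 cm, Ī = 637.875 cm⁴.
Semicircular cap: semicircle r = 5.25, A = 43.2951 cm², y = 11.2282 cm, Ī = 83.3814 cm⁴.
Centroid: ȳ = ΣA·y / ΣA = 6.61398 cm.
Transfer each piece to the horizontal centroidal axis using Ī + A·d² with d = y − 6.61398:
  rectangular body: d = -2.11398 cm → contributes +1060.19 cm⁴
  semicircular cap: d = 4.61419 cm → contributes +1005.16 cm⁴
Total I = 2065.35 cm⁴.
Radius of gyration: k = √(I/A) = √(2065.35 / 137.795) = 3.87151 cm.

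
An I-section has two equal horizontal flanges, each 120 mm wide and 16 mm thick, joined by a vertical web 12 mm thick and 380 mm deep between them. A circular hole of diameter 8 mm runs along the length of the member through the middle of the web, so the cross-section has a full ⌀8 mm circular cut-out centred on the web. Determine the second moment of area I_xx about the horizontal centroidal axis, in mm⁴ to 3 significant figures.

Treat the section as a set of non-overlapping primitives; coordinates are from the bounding-box lower-left.
Bottom flange: 120 × 16, A = 1 920 mm², y = 8 mm, Ī = 40 960 mm⁴.
Web: 12 × 380, A = 4 560 mm², y = 206 mm, Ī = 54 872 000 mm⁴.
Top flange: 120 × 16, A = 1 920 mm², y = 404 mm, Ī = 40 960 mm⁴.
Hole (subtracted): ⌀8, A = 50.265 mm², y = 206 mm, Ī = 201.06 mm⁴.
By symmetry the centroid is at mid-height, ȳ = 206 mm.
Transfer each piece to the horizontal centroidal axis using Ī + A·d² with d = y − 206:
  bottom flange: d = -198 mm → contributes +75 312 640 mm⁴
  web: d = 0 mm → contributes +54 872 000 mm⁴
  top flange: d = 198 mm → contributes +75 312 640 mm⁴
  hole: d = 0 mm → contributes −201.06 mm⁴
Total I = 205 497 079 mm⁴.

I_xx ≈ 2.05 × 10⁸ mm⁴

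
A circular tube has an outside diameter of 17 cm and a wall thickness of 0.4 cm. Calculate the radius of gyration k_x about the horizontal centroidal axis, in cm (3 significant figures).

Break the section into simple shapes (no overlaps), measuring from the bottom-left corner of the bounding box.
Outer circle: ⌀17, A = 226.98 cm², y = 8.5 cm, Ī = 4099.8 cm⁴.
Bore (subtracted): ⌀16.2, A = 206.12 cm², y = 8.5 cm, Ī = 3380.9 cm⁴.
By symmetry the centroid is at mid-height, ȳ = 8.5 cm.
All pieces are centred on the horizontal centroidal axis, so I = ΣĪ (holes subtracted) = 718.95 cm⁴.
Radius of gyration: k = √(I/A) = √(718.95 / 20.86) = 5.8707 cm.

k_x ≈ 5.87 cm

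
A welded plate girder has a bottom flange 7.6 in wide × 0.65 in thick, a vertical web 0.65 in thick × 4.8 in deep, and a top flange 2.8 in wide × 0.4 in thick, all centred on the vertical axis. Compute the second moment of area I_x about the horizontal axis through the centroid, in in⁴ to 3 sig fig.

Treat the section as a set of non-overlapping primitives; coordinates are from the bounding-box lower-left.
Bottom plate: 7.6 × 0.65, A = 4.94 in², y = 0.325 in, Ī = 0.17393 in⁴.
Web plate: 0.65 × 4.8, A = 3.12 in², y = 3.05 in, Ī = 5.9904 in⁴.
Top plate: 2.8 × 0.4, A = 1.12 in², y = 5.65 in, Ī = 0.014933 in⁴.
Centroid: ȳ = ΣA·y / ΣA = 1.9008 in.
Transfer each piece to the horizontal axis through the centroid using Ī + A·d² with d = y − 1.9008:
  bottom plate: d = -1.5758 in → contributes +12.441 in⁴
  web plate: d = 1.1492 in → contributes +10.111 in⁴
  top plate: d = 3.7492 in → contributes +15.758 in⁴
Total I = 38.31 in⁴.

I_x ≈ 38.3 in⁴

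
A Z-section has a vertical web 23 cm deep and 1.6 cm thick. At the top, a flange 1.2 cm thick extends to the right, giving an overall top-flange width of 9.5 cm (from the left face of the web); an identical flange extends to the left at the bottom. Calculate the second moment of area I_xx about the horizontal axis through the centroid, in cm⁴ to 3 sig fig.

Split into non-overlapping primitives; take the origin at the lower-left of the bounding box.
Web: 1.6 × 23, A = 36.8 cm², y = 11.5 cm, Ī = 1622.3 cm⁴.
Top flange (beyond web): 7.9 × 1.2, A = 9.48 cm², y = 22.4 cm, Ī = 1.1376 cm⁴.
Bottom flange (beyond web): 7.9 × 1.2, A = 9.48 cm², y = 0.6 cm, Ī = 1.1376 cm⁴.
Centroid: ȳ = ΣA·y / ΣA = 11.5 cm.
Transfer each piece to the horizontal axis through the centroid using Ī + A·d² with d = y − 11.5:
  web: d = 0 cm → contributes +1622.3 cm⁴
  top flange (beyond web): d = 10.9 cm → contributes +1127.5 cm⁴
  bottom flange (beyond web): d = -10.9 cm → contributes +1127.5 cm⁴
Total I = 3877.2 cm⁴.

I_xx ≈ 3880 cm⁴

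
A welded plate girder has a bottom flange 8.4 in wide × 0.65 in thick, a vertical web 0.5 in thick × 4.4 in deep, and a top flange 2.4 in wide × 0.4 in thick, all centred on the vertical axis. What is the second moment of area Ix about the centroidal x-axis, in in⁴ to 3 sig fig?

Ix ≈ 28.8 in⁴

Split into non-overlapping primitives; take the origin at the lower-left of the bounding box.
Bottom plate: 8.4 × 0.65, A = 5.46 in², y = 0.325 in, Ī = 0.19224 in⁴.
Web plate: 0.5 × 4.4, A = 2.2 in², y = 2.85 in, Ī = 3.5493 in⁴.
Top plate: 2.4 × 0.4, A = 0.96 in², y = 5.25 in, Ī = 0.0128 in⁴.
Centroid: ȳ = ΣA·y / ΣA = 1.5179 in.
Transfer each piece to the centroidal x-axis using Ī + A·d² with d = y − 1.5179:
  bottom plate: d = -1.1929 in → contributes +7.9622 in⁴
  web plate: d = 1.3321 in → contributes +7.4531 in⁴
  top plate: d = 3.7321 in → contributes +13.384 in⁴
Total I = 28.799 in⁴.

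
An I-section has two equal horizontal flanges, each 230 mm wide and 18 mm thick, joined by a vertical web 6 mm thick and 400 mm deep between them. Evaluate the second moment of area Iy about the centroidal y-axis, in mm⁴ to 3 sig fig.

Treat the section as a set of non-overlapping primitives; coordinates are from the bounding-box lower-left.
Bottom flange: 230 × 18, A = 4 140 mm², x = 115 mm, Ī = 18 250 500 mm⁴.
Web: 6 × 400, A = 2 400 mm², x = 115 mm, Ī = 7 200 mm⁴.
Top flange: 230 × 18, A = 4 140 mm², x = 115 mm, Ī = 18 250 500 mm⁴.
By symmetry the centroid is at mid-width, x̄ = 115 mm.
All pieces are centred on the centroidal y-axis, so I = ΣĪ = 36 508 200 mm⁴.

Iy ≈ 3.65 × 10⁷ mm⁴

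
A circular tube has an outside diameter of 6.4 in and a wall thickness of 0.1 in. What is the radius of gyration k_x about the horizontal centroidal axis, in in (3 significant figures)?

k_x ≈ 2.23 in

Treat the section as a set of non-overlapping primitives; coordinates are from the bounding-box lower-left.
Outer circle: ⌀6.4, A = 32.17 in², y = 3.2 in, Ī = 82.355 in⁴.
Bore (subtracted): ⌀6.2, A = 30.191 in², y = 3.2 in, Ī = 72.533 in⁴.
By symmetry the centroid is at mid-height, ȳ = 3.2 in.
All pieces are centred on the horizontal centroidal axis, so I = ΣĪ (holes subtracted) = 9.8218 in⁴.
Radius of gyration: k = √(I/A) = √(9.8218 / 1.9792) = 2.2277 in.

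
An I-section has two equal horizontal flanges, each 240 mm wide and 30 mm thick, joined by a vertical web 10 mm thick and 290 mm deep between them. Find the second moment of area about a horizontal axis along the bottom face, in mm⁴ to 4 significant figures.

Decompose the section into non-overlapping parts with the origin at the bottom-left of its bounding rectangle.
Bottom flange: 240 × 30, A = 7 200 mm², y = 15 mm, Ī = 540 000 mm⁴.
Web: 10 × 290, A = 2 900 mm², y = 175 mm, Ī = 20 324 167 mm⁴.
Top flange: 240 × 30, A = 7 200 mm², y = 335 mm, Ī = 540 000 mm⁴.
Transfer each piece to the base of the section using Ī + A·d² with d = y − 0:
  bottom flange: d = 15 mm → contributes +2 160 000 mm⁴
  web: d = 175 mm → contributes +109 136 667 mm⁴
  top flange: d = 335 mm → contributes +808 560 000 mm⁴
Total I = 919 856 667 mm⁴.

I_base ≈ 9.199 × 10⁸ mm⁴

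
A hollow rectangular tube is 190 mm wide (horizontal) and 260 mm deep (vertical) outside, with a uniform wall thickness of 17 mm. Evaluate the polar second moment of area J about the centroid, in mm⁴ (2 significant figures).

Treat the section as a set of non-overlapping primitives; coordinates are from the bounding-box lower-left.
Outer rectangle: 190 × 260, A = 49 400 mm², y = 130 mm, Ī = 278 286 667 mm⁴.
Inner void (subtracted): 156 × 226, A = 35 256 mm², y = 130 mm, Ī = 150 061 288 mm⁴.
By symmetry the centroid is at mid-height, ȳ = 130 mm.
All pieces are centred on the centroidal x-axis, so I = ΣĪ (holes subtracted) = 128 225 379 mm⁴.
Repeating about the centroidal y-axis gives I_y = 77 112 499 mm⁴.
Polar second moment: J = I_x + I_y = 205 337 877 mm⁴.

J ≈ 2.1 × 10⁸ mm⁴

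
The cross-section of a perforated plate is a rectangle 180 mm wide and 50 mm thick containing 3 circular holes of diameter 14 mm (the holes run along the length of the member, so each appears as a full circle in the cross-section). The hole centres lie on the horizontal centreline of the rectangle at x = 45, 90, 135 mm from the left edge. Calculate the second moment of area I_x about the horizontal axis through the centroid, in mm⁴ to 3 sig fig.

I_x ≈ 1.87 × 10⁶ mm⁴

Decompose the section into non-overlapping parts with the origin at the bottom-left of its bounding rectangle.
Plate: 180 × 50, A = 9 000 mm², y = 25 mm, Ī = 1 875 000 mm⁴.
Hole 1 (subtracted): ⌀14, A = 153.94 mm², y = 25 mm, Ī = 1885.7 mm⁴.
Hole 2 (subtracted): ⌀14, A = 153.94 mm², y = 25 mm, Ī = 1885.7 mm⁴.
Hole 3 (subtracted): ⌀14, A = 153.94 mm², y = 25 mm, Ī = 1885.7 mm⁴.
By symmetry the centroid is at mid-height, ȳ = 25 mm.
All pieces are centred on the horizontal axis through the centroid, so I = ΣĪ (holes subtracted) = 1 869 343 mm⁴.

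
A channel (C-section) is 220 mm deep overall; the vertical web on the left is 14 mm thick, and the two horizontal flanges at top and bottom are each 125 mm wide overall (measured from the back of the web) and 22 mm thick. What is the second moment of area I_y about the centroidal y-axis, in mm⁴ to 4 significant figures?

Break the section into simple shapes (no overlaps), measuring from the bottom-left corner of the bounding box.
Web: 14 × 220, A = 3 080 mm², x = 7 mm, Ī = 50306.7 mm⁴.
Top flange (beyond web): 111 × 22, A = 2 442 mm², x = 69.5 mm, Ī = 2 507 324 mm⁴.
Bottom flange (beyond web): 111 × 22, A = 2 442 mm², x = 69.5 mm, Ī = 2 507 324 mm⁴.
Centroid: x̄ = ΣA·x / ΣA = 45.3287 mm.
Transfer each piece to the centroidal y-axis using Ī + A·d² with d = x − 45.3287:
  web: d = -38.3287 mm → contributes +4 575 108 mm⁴
  top flange (beyond web): d = 24.1713 mm → contributes +3 934 063 mm⁴
  bottom flange (beyond web): d = 24.1713 mm → contributes +3 934 063 mm⁴
Total I = 12 443 234 mm⁴.

I_y ≈ 1.244 × 10⁷ mm⁴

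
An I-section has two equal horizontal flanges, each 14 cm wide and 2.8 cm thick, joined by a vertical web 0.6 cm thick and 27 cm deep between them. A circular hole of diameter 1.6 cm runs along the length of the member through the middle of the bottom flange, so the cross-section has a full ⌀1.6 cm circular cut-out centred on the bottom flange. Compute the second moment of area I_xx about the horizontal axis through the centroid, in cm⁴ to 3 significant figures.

I_xx ≈ 1.80 × 10⁴ cm⁴

Treat the section as a set of non-overlapping primitives; coordinates are from the bounding-box lower-left.
Bottom flange: 14 × 2.8, A = 39.2 cm², y = 1.4 cm, Ī = 25.611 cm⁴.
Web: 0.6 × 27, A = 16.2 cm², y = 16.3 cm, Ī = 984.15 cm⁴.
Top flange: 14 × 2.8, A = 39.2 cm², y = 31.2 cm, Ī = 25.611 cm⁴.
Hole (subtracted): ⌀1.6, A = 2.0106 cm², y = 1.4 cm, Ī = 0.3217 cm⁴.
Centroid: ȳ = ΣA·y / ΣA = 16.624 cm.
Transfer each piece to the horizontal axis through the centroid using Ī + A·d² with d = y − 16.624:
  bottom flange: d = -15.224 cm → contributes +9110.5 cm⁴
  web: d = -0.32356 cm → contributes +985.85 cm⁴
  top flange: d = 14.576 cm → contributes +8354.5 cm⁴
  hole: d = -15.224 cm → contributes −466.3 cm⁴
Total I = 17 985 cm⁴.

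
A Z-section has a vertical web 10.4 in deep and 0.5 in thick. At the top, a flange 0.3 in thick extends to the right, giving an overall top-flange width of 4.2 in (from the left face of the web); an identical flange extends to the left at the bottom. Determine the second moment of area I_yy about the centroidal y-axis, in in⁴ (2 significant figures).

I_yy ≈ 12 in⁴

Treat the section as a set of non-overlapping primitives; coordinates are from the bounding-box lower-left.
Web: 0.5 × 10.4, A = 5.2 in², x = 3.95 in, Ī = 0.1083 in⁴.
Top flange (beyond web): 3.7 × 0.3, A = 1.11 in², x = 6.05 in, Ī = 1.266 in⁴.
Bottom flange (beyond web): 3.7 × 0.3, A = 1.11 in², x = 1.85 in, Ī = 1.266 in⁴.
Centroid: x̄ = ΣA·x / ΣA = 3.95 in.
Transfer each piece to the centroidal y-axis using Ī + A·d² with d = x − 3.95:
  web: d = 0 in → contributes +0.1083 in⁴
  top flange (beyond web): d = 2.1 in → contributes +6.161 in⁴
  bottom flange (beyond web): d = -2.1 in → contributes +6.161 in⁴
Total I = 12.43 in⁴.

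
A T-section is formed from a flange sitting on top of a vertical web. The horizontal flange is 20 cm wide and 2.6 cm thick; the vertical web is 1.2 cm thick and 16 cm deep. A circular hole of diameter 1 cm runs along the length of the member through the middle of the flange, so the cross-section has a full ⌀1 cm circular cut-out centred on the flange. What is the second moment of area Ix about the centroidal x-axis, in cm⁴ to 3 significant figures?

Ix ≈ 1650 cm⁴

Break the section into simple shapes (no overlaps), measuring from the bottom-left corner of the bounding box.
Flange: 20 × 2.6, A = 52 cm², y = 17.3 cm, Ī = 29.293 cm⁴.
Web: 1.2 × 16, A = 19.2 cm², y = 8 cm, Ī = 409.6 cm⁴.
Hole (subtracted): ⌀1, A = 0.7854 cm², y = 17.3 cm, Ī = 0.049087 cm⁴.
Centroid: ȳ = ΣA·y / ΣA = 14.764 cm.
Transfer each piece to the centroidal x-axis using Ī + A·d² with d = y − 14.764:
  flange: d = 2.5358 cm → contributes +363.68 cm⁴
  web: d = -6.7642 cm → contributes +1288.1 cm⁴
  hole: d = 2.5358 cm → contributes −5.0996 cm⁴
Total I = 1646.7 cm⁴.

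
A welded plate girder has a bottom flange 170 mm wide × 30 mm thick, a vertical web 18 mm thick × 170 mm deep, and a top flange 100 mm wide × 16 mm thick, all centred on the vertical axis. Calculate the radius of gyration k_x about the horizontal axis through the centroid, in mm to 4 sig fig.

Decompose the section into non-overlapping parts with the origin at the bottom-left of its bounding rectangle.
Bottom plate: 170 × 30, A = 5 100 mm², y = 15 mm, Ī = 382 500 mm⁴.
Web plate: 18 × 170, A = 3 060 mm², y = 115 mm, Ī = 7 369 500 mm⁴.
Top plate: 100 × 16, A = 1 600 mm², y = 208 mm, Ī = 34133.3 mm⁴.
Centroid: ȳ = ΣA·y / ΣA = 77.9918 mm.
Transfer each piece to the horizontal axis through the centroid using Ī + A·d² with d = y − 77.9918:
  bottom plate: d = -62.9918 mm → contributes +20 619 133 mm⁴
  web plate: d = 37.0082 mm → contributes +11 560 496 mm⁴
  top plate: d = 130.008 mm → contributes +27 077 543 mm⁴
Total I = 59 257 173 mm⁴.
Radius of gyration: k = √(I/A) = √(59 257 173 / 9 760) = 77.9194 mm.

k_x ≈ 77.92 mm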